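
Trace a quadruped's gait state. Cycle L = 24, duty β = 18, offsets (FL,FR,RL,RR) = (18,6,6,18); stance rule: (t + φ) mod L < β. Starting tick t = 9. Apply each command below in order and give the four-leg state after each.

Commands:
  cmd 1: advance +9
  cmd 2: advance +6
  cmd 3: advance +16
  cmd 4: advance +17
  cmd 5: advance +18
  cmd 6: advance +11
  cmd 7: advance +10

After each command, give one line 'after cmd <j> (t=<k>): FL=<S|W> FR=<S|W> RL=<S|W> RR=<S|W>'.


start t=9: FL=S FR=S RL=S RR=S
cmd 1: advance +9 → t=18, phase=(12,0,0,12) → FL=S FR=S RL=S RR=S
cmd 2: advance +6 → t=24, phase=(18,6,6,18) → FL=W FR=S RL=S RR=W
cmd 3: advance +16 → t=40, phase=(10,22,22,10) → FL=S FR=W RL=W RR=S
cmd 4: advance +17 → t=57, phase=(3,15,15,3) → FL=S FR=S RL=S RR=S
cmd 5: advance +18 → t=75, phase=(21,9,9,21) → FL=W FR=S RL=S RR=W
cmd 6: advance +11 → t=86, phase=(8,20,20,8) → FL=S FR=W RL=W RR=S
cmd 7: advance +10 → t=96, phase=(18,6,6,18) → FL=W FR=S RL=S RR=W

after cmd 1 (t=18): FL=S FR=S RL=S RR=S
after cmd 2 (t=24): FL=W FR=S RL=S RR=W
after cmd 3 (t=40): FL=S FR=W RL=W RR=S
after cmd 4 (t=57): FL=S FR=S RL=S RR=S
after cmd 5 (t=75): FL=W FR=S RL=S RR=W
after cmd 6 (t=86): FL=S FR=W RL=W RR=S
after cmd 7 (t=96): FL=W FR=S RL=S RR=W


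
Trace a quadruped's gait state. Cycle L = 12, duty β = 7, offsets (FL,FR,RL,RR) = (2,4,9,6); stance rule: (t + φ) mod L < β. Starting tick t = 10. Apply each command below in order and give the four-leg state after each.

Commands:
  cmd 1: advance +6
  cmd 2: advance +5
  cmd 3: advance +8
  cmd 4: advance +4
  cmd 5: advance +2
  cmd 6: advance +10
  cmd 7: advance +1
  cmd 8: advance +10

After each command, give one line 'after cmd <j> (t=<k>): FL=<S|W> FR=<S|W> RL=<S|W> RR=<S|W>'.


start t=10: FL=S FR=S RL=W RR=S
cmd 1: advance +6 → t=16, phase=(6,8,1,10) → FL=S FR=W RL=S RR=W
cmd 2: advance +5 → t=21, phase=(11,1,6,3) → FL=W FR=S RL=S RR=S
cmd 3: advance +8 → t=29, phase=(7,9,2,11) → FL=W FR=W RL=S RR=W
cmd 4: advance +4 → t=33, phase=(11,1,6,3) → FL=W FR=S RL=S RR=S
cmd 5: advance +2 → t=35, phase=(1,3,8,5) → FL=S FR=S RL=W RR=S
cmd 6: advance +10 → t=45, phase=(11,1,6,3) → FL=W FR=S RL=S RR=S
cmd 7: advance +1 → t=46, phase=(0,2,7,4) → FL=S FR=S RL=W RR=S
cmd 8: advance +10 → t=56, phase=(10,0,5,2) → FL=W FR=S RL=S RR=S

after cmd 1 (t=16): FL=S FR=W RL=S RR=W
after cmd 2 (t=21): FL=W FR=S RL=S RR=S
after cmd 3 (t=29): FL=W FR=W RL=S RR=W
after cmd 4 (t=33): FL=W FR=S RL=S RR=S
after cmd 5 (t=35): FL=S FR=S RL=W RR=S
after cmd 6 (t=45): FL=W FR=S RL=S RR=S
after cmd 7 (t=46): FL=S FR=S RL=W RR=S
after cmd 8 (t=56): FL=W FR=S RL=S RR=S


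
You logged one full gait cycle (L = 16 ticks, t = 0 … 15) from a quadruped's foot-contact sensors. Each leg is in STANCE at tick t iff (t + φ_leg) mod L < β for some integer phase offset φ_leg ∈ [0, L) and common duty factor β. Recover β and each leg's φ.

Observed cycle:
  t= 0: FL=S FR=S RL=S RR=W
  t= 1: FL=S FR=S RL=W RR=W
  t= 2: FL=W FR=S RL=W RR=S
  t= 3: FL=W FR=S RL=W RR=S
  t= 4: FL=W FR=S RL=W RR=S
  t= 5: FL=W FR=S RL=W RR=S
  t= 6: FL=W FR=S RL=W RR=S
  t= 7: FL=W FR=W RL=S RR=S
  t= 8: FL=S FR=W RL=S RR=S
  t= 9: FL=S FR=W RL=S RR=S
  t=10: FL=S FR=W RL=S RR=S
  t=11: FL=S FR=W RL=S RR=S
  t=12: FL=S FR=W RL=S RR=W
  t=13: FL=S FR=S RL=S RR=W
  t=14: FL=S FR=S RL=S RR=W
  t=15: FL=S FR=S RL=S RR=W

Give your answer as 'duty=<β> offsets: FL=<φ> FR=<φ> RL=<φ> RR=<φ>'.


duty β = stance ticks per leg = 10
FL: stance ticks = 10; W→S at t=8 → φ=8
FR: stance ticks = 10; W→S at t=13 → φ=3
RL: stance ticks = 10; W→S at t=7 → φ=9
RR: stance ticks = 10; W→S at t=2 → φ=14

duty=10 offsets: FL=8 FR=3 RL=9 RR=14


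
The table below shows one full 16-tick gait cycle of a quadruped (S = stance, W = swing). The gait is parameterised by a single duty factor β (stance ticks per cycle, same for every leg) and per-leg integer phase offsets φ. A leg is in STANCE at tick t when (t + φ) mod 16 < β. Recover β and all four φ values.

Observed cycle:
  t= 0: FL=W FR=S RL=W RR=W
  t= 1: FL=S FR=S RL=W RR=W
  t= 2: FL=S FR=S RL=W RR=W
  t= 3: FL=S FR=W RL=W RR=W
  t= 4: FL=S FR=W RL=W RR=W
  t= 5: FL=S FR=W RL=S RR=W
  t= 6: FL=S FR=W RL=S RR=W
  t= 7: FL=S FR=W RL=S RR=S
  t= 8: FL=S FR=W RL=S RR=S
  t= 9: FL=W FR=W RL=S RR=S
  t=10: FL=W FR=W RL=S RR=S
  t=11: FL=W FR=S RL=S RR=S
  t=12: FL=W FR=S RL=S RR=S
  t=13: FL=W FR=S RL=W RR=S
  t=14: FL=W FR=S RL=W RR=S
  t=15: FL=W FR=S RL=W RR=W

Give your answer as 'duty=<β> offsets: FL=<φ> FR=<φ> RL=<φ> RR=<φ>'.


duty=8 offsets: FL=15 FR=5 RL=11 RR=9

duty β = stance ticks per leg = 8
FL: stance ticks = 8; W→S at t=1 → φ=15
FR: stance ticks = 8; W→S at t=11 → φ=5
RL: stance ticks = 8; W→S at t=5 → φ=11
RR: stance ticks = 8; W→S at t=7 → φ=9


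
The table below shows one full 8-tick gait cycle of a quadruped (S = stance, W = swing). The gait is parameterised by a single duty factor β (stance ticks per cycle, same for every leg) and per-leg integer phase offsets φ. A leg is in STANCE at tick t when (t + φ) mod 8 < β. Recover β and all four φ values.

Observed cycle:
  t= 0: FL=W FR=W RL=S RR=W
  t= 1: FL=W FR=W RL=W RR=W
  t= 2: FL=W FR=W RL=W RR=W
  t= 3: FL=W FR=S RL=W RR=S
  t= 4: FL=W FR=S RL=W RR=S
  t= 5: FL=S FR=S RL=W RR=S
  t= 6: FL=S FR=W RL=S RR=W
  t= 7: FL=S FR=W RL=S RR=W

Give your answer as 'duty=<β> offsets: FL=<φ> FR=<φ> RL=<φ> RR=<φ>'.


duty=3 offsets: FL=3 FR=5 RL=2 RR=5

duty β = stance ticks per leg = 3
FL: stance ticks = 3; W→S at t=5 → φ=3
FR: stance ticks = 3; W→S at t=3 → φ=5
RL: stance ticks = 3; W→S at t=6 → φ=2
RR: stance ticks = 3; W→S at t=3 → φ=5


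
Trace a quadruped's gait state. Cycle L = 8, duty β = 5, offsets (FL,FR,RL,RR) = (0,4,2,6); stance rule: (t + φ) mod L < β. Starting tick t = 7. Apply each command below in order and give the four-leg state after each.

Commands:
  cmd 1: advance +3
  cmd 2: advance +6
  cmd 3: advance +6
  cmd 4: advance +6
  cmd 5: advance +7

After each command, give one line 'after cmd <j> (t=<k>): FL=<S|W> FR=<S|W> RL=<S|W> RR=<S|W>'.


after cmd 1 (t=10): FL=S FR=W RL=S RR=S
after cmd 2 (t=16): FL=S FR=S RL=S RR=W
after cmd 3 (t=22): FL=W FR=S RL=S RR=S
after cmd 4 (t=28): FL=S FR=S RL=W RR=S
after cmd 5 (t=35): FL=S FR=W RL=W RR=S

start t=7: FL=W FR=S RL=S RR=W
cmd 1: advance +3 → t=10, phase=(2,6,4,0) → FL=S FR=W RL=S RR=S
cmd 2: advance +6 → t=16, phase=(0,4,2,6) → FL=S FR=S RL=S RR=W
cmd 3: advance +6 → t=22, phase=(6,2,0,4) → FL=W FR=S RL=S RR=S
cmd 4: advance +6 → t=28, phase=(4,0,6,2) → FL=S FR=S RL=W RR=S
cmd 5: advance +7 → t=35, phase=(3,7,5,1) → FL=S FR=W RL=W RR=S


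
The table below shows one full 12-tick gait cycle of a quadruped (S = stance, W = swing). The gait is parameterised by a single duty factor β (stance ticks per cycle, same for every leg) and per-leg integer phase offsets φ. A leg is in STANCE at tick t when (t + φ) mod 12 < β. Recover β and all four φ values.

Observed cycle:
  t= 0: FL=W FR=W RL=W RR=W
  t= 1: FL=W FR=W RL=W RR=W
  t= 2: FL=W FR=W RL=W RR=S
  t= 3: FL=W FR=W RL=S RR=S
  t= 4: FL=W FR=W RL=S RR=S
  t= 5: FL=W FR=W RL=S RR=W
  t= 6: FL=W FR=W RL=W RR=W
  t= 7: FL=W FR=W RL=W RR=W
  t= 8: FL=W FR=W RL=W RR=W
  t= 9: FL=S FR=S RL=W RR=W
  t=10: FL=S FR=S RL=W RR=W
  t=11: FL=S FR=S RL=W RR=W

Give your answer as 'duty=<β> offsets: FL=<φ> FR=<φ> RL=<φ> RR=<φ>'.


duty=3 offsets: FL=3 FR=3 RL=9 RR=10

duty β = stance ticks per leg = 3
FL: stance ticks = 3; W→S at t=9 → φ=3
FR: stance ticks = 3; W→S at t=9 → φ=3
RL: stance ticks = 3; W→S at t=3 → φ=9
RR: stance ticks = 3; W→S at t=2 → φ=10


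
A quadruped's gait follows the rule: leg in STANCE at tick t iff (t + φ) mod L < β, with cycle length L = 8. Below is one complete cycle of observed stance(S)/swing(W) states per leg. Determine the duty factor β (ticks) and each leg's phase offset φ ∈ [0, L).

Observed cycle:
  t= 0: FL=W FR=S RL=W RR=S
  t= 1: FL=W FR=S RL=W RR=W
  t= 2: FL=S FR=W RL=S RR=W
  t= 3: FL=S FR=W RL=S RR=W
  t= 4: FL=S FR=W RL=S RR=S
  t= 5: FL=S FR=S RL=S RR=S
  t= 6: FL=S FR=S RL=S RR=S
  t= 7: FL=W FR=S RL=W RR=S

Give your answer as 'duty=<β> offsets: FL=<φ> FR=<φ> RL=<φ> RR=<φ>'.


duty β = stance ticks per leg = 5
FL: stance ticks = 5; W→S at t=2 → φ=6
FR: stance ticks = 5; W→S at t=5 → φ=3
RL: stance ticks = 5; W→S at t=2 → φ=6
RR: stance ticks = 5; W→S at t=4 → φ=4

duty=5 offsets: FL=6 FR=3 RL=6 RR=4


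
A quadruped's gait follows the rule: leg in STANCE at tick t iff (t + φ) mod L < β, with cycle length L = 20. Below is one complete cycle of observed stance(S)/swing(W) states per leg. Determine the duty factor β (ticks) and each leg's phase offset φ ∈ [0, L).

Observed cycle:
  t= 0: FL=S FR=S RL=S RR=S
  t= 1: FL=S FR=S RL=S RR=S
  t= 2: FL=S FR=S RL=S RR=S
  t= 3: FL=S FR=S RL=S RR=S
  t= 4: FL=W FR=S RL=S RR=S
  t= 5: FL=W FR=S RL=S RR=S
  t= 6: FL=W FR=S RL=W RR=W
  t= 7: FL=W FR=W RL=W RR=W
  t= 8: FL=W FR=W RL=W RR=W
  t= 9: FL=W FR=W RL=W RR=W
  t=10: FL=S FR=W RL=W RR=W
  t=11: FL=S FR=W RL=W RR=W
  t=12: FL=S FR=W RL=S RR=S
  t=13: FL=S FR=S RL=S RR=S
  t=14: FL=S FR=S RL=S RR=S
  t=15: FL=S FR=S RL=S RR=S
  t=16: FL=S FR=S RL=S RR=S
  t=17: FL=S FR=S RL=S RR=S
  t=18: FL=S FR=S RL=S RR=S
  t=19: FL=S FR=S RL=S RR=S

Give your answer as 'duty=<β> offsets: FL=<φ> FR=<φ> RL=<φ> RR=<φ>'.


duty=14 offsets: FL=10 FR=7 RL=8 RR=8

duty β = stance ticks per leg = 14
FL: stance ticks = 14; W→S at t=10 → φ=10
FR: stance ticks = 14; W→S at t=13 → φ=7
RL: stance ticks = 14; W→S at t=12 → φ=8
RR: stance ticks = 14; W→S at t=12 → φ=8


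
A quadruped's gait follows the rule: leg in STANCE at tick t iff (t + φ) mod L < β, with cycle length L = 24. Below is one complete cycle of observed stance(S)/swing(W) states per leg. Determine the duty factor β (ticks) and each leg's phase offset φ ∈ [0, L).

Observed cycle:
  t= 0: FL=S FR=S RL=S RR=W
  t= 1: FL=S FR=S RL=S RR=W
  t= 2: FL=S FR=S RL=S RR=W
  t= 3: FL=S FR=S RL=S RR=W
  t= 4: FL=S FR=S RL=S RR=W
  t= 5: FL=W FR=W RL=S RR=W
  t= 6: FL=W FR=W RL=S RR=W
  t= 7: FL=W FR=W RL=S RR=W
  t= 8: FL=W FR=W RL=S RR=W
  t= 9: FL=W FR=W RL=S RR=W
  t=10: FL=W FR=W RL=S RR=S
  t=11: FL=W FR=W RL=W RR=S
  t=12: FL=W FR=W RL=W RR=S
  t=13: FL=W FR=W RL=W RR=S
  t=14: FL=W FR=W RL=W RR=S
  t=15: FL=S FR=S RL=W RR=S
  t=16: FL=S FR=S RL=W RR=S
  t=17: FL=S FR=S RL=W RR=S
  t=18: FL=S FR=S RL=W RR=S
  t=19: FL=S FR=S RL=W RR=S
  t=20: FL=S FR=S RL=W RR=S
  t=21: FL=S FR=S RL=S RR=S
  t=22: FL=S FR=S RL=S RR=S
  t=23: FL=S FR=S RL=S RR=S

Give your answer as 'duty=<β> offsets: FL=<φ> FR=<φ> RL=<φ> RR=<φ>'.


duty=14 offsets: FL=9 FR=9 RL=3 RR=14

duty β = stance ticks per leg = 14
FL: stance ticks = 14; W→S at t=15 → φ=9
FR: stance ticks = 14; W→S at t=15 → φ=9
RL: stance ticks = 14; W→S at t=21 → φ=3
RR: stance ticks = 14; W→S at t=10 → φ=14


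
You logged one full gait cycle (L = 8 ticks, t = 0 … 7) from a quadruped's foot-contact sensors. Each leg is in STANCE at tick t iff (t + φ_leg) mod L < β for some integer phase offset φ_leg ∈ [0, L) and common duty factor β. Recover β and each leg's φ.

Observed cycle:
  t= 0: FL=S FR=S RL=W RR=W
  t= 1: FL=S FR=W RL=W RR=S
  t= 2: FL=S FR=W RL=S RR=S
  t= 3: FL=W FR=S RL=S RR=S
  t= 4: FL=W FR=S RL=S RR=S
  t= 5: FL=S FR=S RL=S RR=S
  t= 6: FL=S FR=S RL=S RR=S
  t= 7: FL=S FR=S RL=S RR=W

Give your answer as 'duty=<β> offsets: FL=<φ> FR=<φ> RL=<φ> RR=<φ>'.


duty β = stance ticks per leg = 6
FL: stance ticks = 6; W→S at t=5 → φ=3
FR: stance ticks = 6; W→S at t=3 → φ=5
RL: stance ticks = 6; W→S at t=2 → φ=6
RR: stance ticks = 6; W→S at t=1 → φ=7

duty=6 offsets: FL=3 FR=5 RL=6 RR=7


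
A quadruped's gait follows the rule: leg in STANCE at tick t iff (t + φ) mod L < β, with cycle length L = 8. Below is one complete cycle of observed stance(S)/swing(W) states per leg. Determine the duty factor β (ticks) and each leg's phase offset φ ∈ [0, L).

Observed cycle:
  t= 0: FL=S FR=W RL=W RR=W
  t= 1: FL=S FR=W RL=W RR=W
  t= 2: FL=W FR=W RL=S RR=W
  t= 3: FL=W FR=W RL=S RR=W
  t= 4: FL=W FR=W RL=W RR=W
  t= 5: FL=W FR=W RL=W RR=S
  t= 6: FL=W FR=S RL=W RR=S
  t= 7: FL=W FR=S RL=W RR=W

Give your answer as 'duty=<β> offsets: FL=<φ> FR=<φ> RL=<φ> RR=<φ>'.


duty=2 offsets: FL=0 FR=2 RL=6 RR=3

duty β = stance ticks per leg = 2
FL: stance ticks = 2; W→S at t=0 → φ=0
FR: stance ticks = 2; W→S at t=6 → φ=2
RL: stance ticks = 2; W→S at t=2 → φ=6
RR: stance ticks = 2; W→S at t=5 → φ=3


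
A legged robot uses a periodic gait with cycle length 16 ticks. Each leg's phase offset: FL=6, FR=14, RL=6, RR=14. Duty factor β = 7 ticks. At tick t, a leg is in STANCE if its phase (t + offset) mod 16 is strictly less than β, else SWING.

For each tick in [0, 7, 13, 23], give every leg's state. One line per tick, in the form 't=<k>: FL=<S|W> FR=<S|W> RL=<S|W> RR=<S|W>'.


t=0: FL=S FR=W RL=S RR=W
t=7: FL=W FR=S RL=W RR=S
t=13: FL=S FR=W RL=S RR=W
t=23: FL=W FR=S RL=W RR=S

t=0: phase=(6,14,6,14) vs β=7 → FL=S FR=W RL=S RR=W
t=7: phase=(13,5,13,5) vs β=7 → FL=W FR=S RL=W RR=S
t=13: phase=(3,11,3,11) vs β=7 → FL=S FR=W RL=S RR=W
t=23: phase=(13,5,13,5) vs β=7 → FL=W FR=S RL=W RR=S


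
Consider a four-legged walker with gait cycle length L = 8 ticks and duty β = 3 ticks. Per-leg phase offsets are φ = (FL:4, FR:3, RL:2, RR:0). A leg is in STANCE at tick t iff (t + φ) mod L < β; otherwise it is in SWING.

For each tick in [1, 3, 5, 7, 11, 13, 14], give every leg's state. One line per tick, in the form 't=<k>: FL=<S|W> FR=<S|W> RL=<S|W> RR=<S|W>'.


t=1: FL=W FR=W RL=W RR=S
t=3: FL=W FR=W RL=W RR=W
t=5: FL=S FR=S RL=W RR=W
t=7: FL=W FR=S RL=S RR=W
t=11: FL=W FR=W RL=W RR=W
t=13: FL=S FR=S RL=W RR=W
t=14: FL=S FR=S RL=S RR=W

t=1: phase=(5,4,3,1) vs β=3 → FL=W FR=W RL=W RR=S
t=3: phase=(7,6,5,3) vs β=3 → FL=W FR=W RL=W RR=W
t=5: phase=(1,0,7,5) vs β=3 → FL=S FR=S RL=W RR=W
t=7: phase=(3,2,1,7) vs β=3 → FL=W FR=S RL=S RR=W
t=11: phase=(7,6,5,3) vs β=3 → FL=W FR=W RL=W RR=W
t=13: phase=(1,0,7,5) vs β=3 → FL=S FR=S RL=W RR=W
t=14: phase=(2,1,0,6) vs β=3 → FL=S FR=S RL=S RR=W


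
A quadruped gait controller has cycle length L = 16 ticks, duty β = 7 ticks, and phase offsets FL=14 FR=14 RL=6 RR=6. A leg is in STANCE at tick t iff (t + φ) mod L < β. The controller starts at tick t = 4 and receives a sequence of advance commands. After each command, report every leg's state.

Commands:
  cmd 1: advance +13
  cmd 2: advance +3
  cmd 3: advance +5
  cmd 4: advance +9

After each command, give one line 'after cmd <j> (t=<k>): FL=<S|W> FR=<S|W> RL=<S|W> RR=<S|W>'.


after cmd 1 (t=17): FL=W FR=W RL=W RR=W
after cmd 2 (t=20): FL=S FR=S RL=W RR=W
after cmd 3 (t=25): FL=W FR=W RL=W RR=W
after cmd 4 (t=34): FL=S FR=S RL=W RR=W

start t=4: FL=S FR=S RL=W RR=W
cmd 1: advance +13 → t=17, phase=(15,15,7,7) → FL=W FR=W RL=W RR=W
cmd 2: advance +3 → t=20, phase=(2,2,10,10) → FL=S FR=S RL=W RR=W
cmd 3: advance +5 → t=25, phase=(7,7,15,15) → FL=W FR=W RL=W RR=W
cmd 4: advance +9 → t=34, phase=(0,0,8,8) → FL=S FR=S RL=W RR=W


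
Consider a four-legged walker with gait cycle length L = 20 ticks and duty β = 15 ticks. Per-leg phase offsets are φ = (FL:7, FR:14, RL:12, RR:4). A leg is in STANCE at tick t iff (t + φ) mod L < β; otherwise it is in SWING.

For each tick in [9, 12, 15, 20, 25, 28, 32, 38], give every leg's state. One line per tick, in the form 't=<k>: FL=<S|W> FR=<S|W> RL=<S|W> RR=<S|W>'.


t=9: phase=(16,3,1,13) vs β=15 → FL=W FR=S RL=S RR=S
t=12: phase=(19,6,4,16) vs β=15 → FL=W FR=S RL=S RR=W
t=15: phase=(2,9,7,19) vs β=15 → FL=S FR=S RL=S RR=W
t=20: phase=(7,14,12,4) vs β=15 → FL=S FR=S RL=S RR=S
t=25: phase=(12,19,17,9) vs β=15 → FL=S FR=W RL=W RR=S
t=28: phase=(15,2,0,12) vs β=15 → FL=W FR=S RL=S RR=S
t=32: phase=(19,6,4,16) vs β=15 → FL=W FR=S RL=S RR=W
t=38: phase=(5,12,10,2) vs β=15 → FL=S FR=S RL=S RR=S

t=9: FL=W FR=S RL=S RR=S
t=12: FL=W FR=S RL=S RR=W
t=15: FL=S FR=S RL=S RR=W
t=20: FL=S FR=S RL=S RR=S
t=25: FL=S FR=W RL=W RR=S
t=28: FL=W FR=S RL=S RR=S
t=32: FL=W FR=S RL=S RR=W
t=38: FL=S FR=S RL=S RR=S


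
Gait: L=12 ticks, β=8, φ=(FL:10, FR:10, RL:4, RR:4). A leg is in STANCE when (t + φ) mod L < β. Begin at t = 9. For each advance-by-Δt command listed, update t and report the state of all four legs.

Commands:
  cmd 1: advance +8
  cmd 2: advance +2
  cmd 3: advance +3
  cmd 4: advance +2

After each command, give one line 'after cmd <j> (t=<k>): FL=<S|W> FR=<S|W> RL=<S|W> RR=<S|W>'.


after cmd 1 (t=17): FL=S FR=S RL=W RR=W
after cmd 2 (t=19): FL=S FR=S RL=W RR=W
after cmd 3 (t=22): FL=W FR=W RL=S RR=S
after cmd 4 (t=24): FL=W FR=W RL=S RR=S

start t=9: FL=S FR=S RL=S RR=S
cmd 1: advance +8 → t=17, phase=(3,3,9,9) → FL=S FR=S RL=W RR=W
cmd 2: advance +2 → t=19, phase=(5,5,11,11) → FL=S FR=S RL=W RR=W
cmd 3: advance +3 → t=22, phase=(8,8,2,2) → FL=W FR=W RL=S RR=S
cmd 4: advance +2 → t=24, phase=(10,10,4,4) → FL=W FR=W RL=S RR=S


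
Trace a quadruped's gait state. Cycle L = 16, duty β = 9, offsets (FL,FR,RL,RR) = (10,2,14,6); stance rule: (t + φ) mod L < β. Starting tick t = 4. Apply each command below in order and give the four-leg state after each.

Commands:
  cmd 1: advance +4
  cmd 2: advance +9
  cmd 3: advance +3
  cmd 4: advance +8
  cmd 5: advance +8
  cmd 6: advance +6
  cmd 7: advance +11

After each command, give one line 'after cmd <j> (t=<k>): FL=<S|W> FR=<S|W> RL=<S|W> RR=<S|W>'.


after cmd 1 (t=8): FL=S FR=W RL=S RR=W
after cmd 2 (t=17): FL=W FR=S RL=W RR=S
after cmd 3 (t=20): FL=W FR=S RL=S RR=W
after cmd 4 (t=28): FL=S FR=W RL=W RR=S
after cmd 5 (t=36): FL=W FR=S RL=S RR=W
after cmd 6 (t=42): FL=S FR=W RL=S RR=S
after cmd 7 (t=53): FL=W FR=S RL=S RR=W

start t=4: FL=W FR=S RL=S RR=W
cmd 1: advance +4 → t=8, phase=(2,10,6,14) → FL=S FR=W RL=S RR=W
cmd 2: advance +9 → t=17, phase=(11,3,15,7) → FL=W FR=S RL=W RR=S
cmd 3: advance +3 → t=20, phase=(14,6,2,10) → FL=W FR=S RL=S RR=W
cmd 4: advance +8 → t=28, phase=(6,14,10,2) → FL=S FR=W RL=W RR=S
cmd 5: advance +8 → t=36, phase=(14,6,2,10) → FL=W FR=S RL=S RR=W
cmd 6: advance +6 → t=42, phase=(4,12,8,0) → FL=S FR=W RL=S RR=S
cmd 7: advance +11 → t=53, phase=(15,7,3,11) → FL=W FR=S RL=S RR=W


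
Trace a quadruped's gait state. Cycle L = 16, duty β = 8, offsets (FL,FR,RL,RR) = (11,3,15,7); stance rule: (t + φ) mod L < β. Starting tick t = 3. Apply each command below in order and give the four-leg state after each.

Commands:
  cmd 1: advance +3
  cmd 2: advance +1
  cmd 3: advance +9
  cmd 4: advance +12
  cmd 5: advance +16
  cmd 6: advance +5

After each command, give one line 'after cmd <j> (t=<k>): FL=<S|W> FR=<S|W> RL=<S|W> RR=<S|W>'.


start t=3: FL=W FR=S RL=S RR=W
cmd 1: advance +3 → t=6, phase=(1,9,5,13) → FL=S FR=W RL=S RR=W
cmd 2: advance +1 → t=7, phase=(2,10,6,14) → FL=S FR=W RL=S RR=W
cmd 3: advance +9 → t=16, phase=(11,3,15,7) → FL=W FR=S RL=W RR=S
cmd 4: advance +12 → t=28, phase=(7,15,11,3) → FL=S FR=W RL=W RR=S
cmd 5: advance +16 → t=44, phase=(7,15,11,3) → FL=S FR=W RL=W RR=S
cmd 6: advance +5 → t=49, phase=(12,4,0,8) → FL=W FR=S RL=S RR=W

after cmd 1 (t=6): FL=S FR=W RL=S RR=W
after cmd 2 (t=7): FL=S FR=W RL=S RR=W
after cmd 3 (t=16): FL=W FR=S RL=W RR=S
after cmd 4 (t=28): FL=S FR=W RL=W RR=S
after cmd 5 (t=44): FL=S FR=W RL=W RR=S
after cmd 6 (t=49): FL=W FR=S RL=S RR=W


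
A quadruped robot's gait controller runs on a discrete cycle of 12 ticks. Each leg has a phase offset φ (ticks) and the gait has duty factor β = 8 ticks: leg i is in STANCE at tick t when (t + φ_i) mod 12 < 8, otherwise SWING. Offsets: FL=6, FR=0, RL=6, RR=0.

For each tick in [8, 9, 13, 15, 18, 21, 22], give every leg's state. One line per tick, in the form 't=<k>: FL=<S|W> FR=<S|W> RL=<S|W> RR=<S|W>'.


t=8: phase=(2,8,2,8) vs β=8 → FL=S FR=W RL=S RR=W
t=9: phase=(3,9,3,9) vs β=8 → FL=S FR=W RL=S RR=W
t=13: phase=(7,1,7,1) vs β=8 → FL=S FR=S RL=S RR=S
t=15: phase=(9,3,9,3) vs β=8 → FL=W FR=S RL=W RR=S
t=18: phase=(0,6,0,6) vs β=8 → FL=S FR=S RL=S RR=S
t=21: phase=(3,9,3,9) vs β=8 → FL=S FR=W RL=S RR=W
t=22: phase=(4,10,4,10) vs β=8 → FL=S FR=W RL=S RR=W

t=8: FL=S FR=W RL=S RR=W
t=9: FL=S FR=W RL=S RR=W
t=13: FL=S FR=S RL=S RR=S
t=15: FL=W FR=S RL=W RR=S
t=18: FL=S FR=S RL=S RR=S
t=21: FL=S FR=W RL=S RR=W
t=22: FL=S FR=W RL=S RR=W


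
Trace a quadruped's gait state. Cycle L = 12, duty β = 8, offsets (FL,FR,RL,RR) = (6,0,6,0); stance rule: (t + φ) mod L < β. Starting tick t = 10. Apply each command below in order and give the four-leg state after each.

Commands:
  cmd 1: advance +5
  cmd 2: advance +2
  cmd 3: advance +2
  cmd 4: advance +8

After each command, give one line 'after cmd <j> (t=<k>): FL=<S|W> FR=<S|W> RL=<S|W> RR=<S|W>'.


start t=10: FL=S FR=W RL=S RR=W
cmd 1: advance +5 → t=15, phase=(9,3,9,3) → FL=W FR=S RL=W RR=S
cmd 2: advance +2 → t=17, phase=(11,5,11,5) → FL=W FR=S RL=W RR=S
cmd 3: advance +2 → t=19, phase=(1,7,1,7) → FL=S FR=S RL=S RR=S
cmd 4: advance +8 → t=27, phase=(9,3,9,3) → FL=W FR=S RL=W RR=S

after cmd 1 (t=15): FL=W FR=S RL=W RR=S
after cmd 2 (t=17): FL=W FR=S RL=W RR=S
after cmd 3 (t=19): FL=S FR=S RL=S RR=S
after cmd 4 (t=27): FL=W FR=S RL=W RR=S


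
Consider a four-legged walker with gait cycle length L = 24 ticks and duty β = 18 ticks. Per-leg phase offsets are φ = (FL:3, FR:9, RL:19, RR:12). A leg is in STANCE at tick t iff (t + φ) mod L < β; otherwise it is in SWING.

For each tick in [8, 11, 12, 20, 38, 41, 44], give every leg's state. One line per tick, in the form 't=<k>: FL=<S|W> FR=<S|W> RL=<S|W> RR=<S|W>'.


t=8: FL=S FR=S RL=S RR=W
t=11: FL=S FR=W RL=S RR=W
t=12: FL=S FR=W RL=S RR=S
t=20: FL=W FR=S RL=S RR=S
t=38: FL=S FR=W RL=S RR=S
t=41: FL=W FR=S RL=S RR=S
t=44: FL=W FR=S RL=S RR=S

t=8: phase=(11,17,3,20) vs β=18 → FL=S FR=S RL=S RR=W
t=11: phase=(14,20,6,23) vs β=18 → FL=S FR=W RL=S RR=W
t=12: phase=(15,21,7,0) vs β=18 → FL=S FR=W RL=S RR=S
t=20: phase=(23,5,15,8) vs β=18 → FL=W FR=S RL=S RR=S
t=38: phase=(17,23,9,2) vs β=18 → FL=S FR=W RL=S RR=S
t=41: phase=(20,2,12,5) vs β=18 → FL=W FR=S RL=S RR=S
t=44: phase=(23,5,15,8) vs β=18 → FL=W FR=S RL=S RR=S


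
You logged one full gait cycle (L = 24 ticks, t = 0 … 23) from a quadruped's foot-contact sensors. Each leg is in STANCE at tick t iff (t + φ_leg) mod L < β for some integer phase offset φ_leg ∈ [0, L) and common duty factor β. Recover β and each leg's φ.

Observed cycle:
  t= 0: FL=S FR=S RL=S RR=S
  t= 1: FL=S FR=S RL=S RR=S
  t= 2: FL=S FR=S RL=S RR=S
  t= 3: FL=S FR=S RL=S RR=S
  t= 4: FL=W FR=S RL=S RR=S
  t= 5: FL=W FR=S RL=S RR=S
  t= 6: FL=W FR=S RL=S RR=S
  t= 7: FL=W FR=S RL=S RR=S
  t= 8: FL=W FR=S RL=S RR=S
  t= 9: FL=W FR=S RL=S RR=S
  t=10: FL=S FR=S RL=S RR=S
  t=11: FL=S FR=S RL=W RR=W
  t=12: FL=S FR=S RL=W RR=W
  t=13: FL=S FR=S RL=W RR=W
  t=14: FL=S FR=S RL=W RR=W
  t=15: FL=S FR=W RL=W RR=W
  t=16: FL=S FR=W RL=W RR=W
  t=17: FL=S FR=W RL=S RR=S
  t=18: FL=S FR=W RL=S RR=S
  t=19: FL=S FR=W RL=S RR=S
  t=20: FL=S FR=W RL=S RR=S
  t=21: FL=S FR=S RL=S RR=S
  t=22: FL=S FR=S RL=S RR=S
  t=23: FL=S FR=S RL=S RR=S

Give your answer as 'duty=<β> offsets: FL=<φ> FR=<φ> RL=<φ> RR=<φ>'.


duty=18 offsets: FL=14 FR=3 RL=7 RR=7

duty β = stance ticks per leg = 18
FL: stance ticks = 18; W→S at t=10 → φ=14
FR: stance ticks = 18; W→S at t=21 → φ=3
RL: stance ticks = 18; W→S at t=17 → φ=7
RR: stance ticks = 18; W→S at t=17 → φ=7


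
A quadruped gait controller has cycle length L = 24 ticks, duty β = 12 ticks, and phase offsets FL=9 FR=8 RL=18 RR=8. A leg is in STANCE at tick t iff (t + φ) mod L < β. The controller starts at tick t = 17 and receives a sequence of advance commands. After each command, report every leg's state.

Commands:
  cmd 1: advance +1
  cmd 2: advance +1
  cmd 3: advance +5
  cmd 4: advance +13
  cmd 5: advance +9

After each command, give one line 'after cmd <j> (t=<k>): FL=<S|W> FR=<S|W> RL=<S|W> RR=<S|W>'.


after cmd 1 (t=18): FL=S FR=S RL=W RR=S
after cmd 2 (t=19): FL=S FR=S RL=W RR=S
after cmd 3 (t=24): FL=S FR=S RL=W RR=S
after cmd 4 (t=37): FL=W FR=W RL=S RR=W
after cmd 5 (t=46): FL=S FR=S RL=W RR=S

start t=17: FL=S FR=S RL=S RR=S
cmd 1: advance +1 → t=18, phase=(3,2,12,2) → FL=S FR=S RL=W RR=S
cmd 2: advance +1 → t=19, phase=(4,3,13,3) → FL=S FR=S RL=W RR=S
cmd 3: advance +5 → t=24, phase=(9,8,18,8) → FL=S FR=S RL=W RR=S
cmd 4: advance +13 → t=37, phase=(22,21,7,21) → FL=W FR=W RL=S RR=W
cmd 5: advance +9 → t=46, phase=(7,6,16,6) → FL=S FR=S RL=W RR=S


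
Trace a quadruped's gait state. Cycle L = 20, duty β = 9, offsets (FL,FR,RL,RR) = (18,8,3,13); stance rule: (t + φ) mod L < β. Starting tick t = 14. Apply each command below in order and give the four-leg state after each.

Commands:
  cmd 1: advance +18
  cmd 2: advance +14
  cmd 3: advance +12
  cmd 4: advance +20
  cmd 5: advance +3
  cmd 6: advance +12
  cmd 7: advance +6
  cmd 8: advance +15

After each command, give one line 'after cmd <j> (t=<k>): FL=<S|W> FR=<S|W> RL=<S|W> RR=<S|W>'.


start t=14: FL=W FR=S RL=W RR=S
cmd 1: advance +18 → t=32, phase=(10,0,15,5) → FL=W FR=S RL=W RR=S
cmd 2: advance +14 → t=46, phase=(4,14,9,19) → FL=S FR=W RL=W RR=W
cmd 3: advance +12 → t=58, phase=(16,6,1,11) → FL=W FR=S RL=S RR=W
cmd 4: advance +20 → t=78, phase=(16,6,1,11) → FL=W FR=S RL=S RR=W
cmd 5: advance +3 → t=81, phase=(19,9,4,14) → FL=W FR=W RL=S RR=W
cmd 6: advance +12 → t=93, phase=(11,1,16,6) → FL=W FR=S RL=W RR=S
cmd 7: advance +6 → t=99, phase=(17,7,2,12) → FL=W FR=S RL=S RR=W
cmd 8: advance +15 → t=114, phase=(12,2,17,7) → FL=W FR=S RL=W RR=S

after cmd 1 (t=32): FL=W FR=S RL=W RR=S
after cmd 2 (t=46): FL=S FR=W RL=W RR=W
after cmd 3 (t=58): FL=W FR=S RL=S RR=W
after cmd 4 (t=78): FL=W FR=S RL=S RR=W
after cmd 5 (t=81): FL=W FR=W RL=S RR=W
after cmd 6 (t=93): FL=W FR=S RL=W RR=S
after cmd 7 (t=99): FL=W FR=S RL=S RR=W
after cmd 8 (t=114): FL=W FR=S RL=W RR=S


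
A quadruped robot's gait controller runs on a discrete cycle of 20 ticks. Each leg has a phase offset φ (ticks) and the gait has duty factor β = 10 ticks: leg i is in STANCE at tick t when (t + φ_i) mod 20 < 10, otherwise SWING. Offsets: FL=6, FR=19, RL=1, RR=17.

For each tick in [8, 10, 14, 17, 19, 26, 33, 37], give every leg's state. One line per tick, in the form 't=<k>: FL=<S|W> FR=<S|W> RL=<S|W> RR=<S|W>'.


t=8: FL=W FR=S RL=S RR=S
t=10: FL=W FR=S RL=W RR=S
t=14: FL=S FR=W RL=W RR=W
t=17: FL=S FR=W RL=W RR=W
t=19: FL=S FR=W RL=S RR=W
t=26: FL=W FR=S RL=S RR=S
t=33: FL=W FR=W RL=W RR=W
t=37: FL=S FR=W RL=W RR=W

t=8: phase=(14,7,9,5) vs β=10 → FL=W FR=S RL=S RR=S
t=10: phase=(16,9,11,7) vs β=10 → FL=W FR=S RL=W RR=S
t=14: phase=(0,13,15,11) vs β=10 → FL=S FR=W RL=W RR=W
t=17: phase=(3,16,18,14) vs β=10 → FL=S FR=W RL=W RR=W
t=19: phase=(5,18,0,16) vs β=10 → FL=S FR=W RL=S RR=W
t=26: phase=(12,5,7,3) vs β=10 → FL=W FR=S RL=S RR=S
t=33: phase=(19,12,14,10) vs β=10 → FL=W FR=W RL=W RR=W
t=37: phase=(3,16,18,14) vs β=10 → FL=S FR=W RL=W RR=W


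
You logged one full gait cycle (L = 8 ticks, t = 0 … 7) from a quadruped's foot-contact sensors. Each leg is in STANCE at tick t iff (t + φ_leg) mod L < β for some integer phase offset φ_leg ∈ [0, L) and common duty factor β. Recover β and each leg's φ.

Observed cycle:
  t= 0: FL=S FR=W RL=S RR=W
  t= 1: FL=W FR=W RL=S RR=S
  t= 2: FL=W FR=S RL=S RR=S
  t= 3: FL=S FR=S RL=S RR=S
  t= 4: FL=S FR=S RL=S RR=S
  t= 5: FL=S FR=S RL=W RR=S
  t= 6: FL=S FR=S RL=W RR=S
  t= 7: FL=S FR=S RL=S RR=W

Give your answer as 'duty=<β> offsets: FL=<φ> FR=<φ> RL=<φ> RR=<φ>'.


duty=6 offsets: FL=5 FR=6 RL=1 RR=7

duty β = stance ticks per leg = 6
FL: stance ticks = 6; W→S at t=3 → φ=5
FR: stance ticks = 6; W→S at t=2 → φ=6
RL: stance ticks = 6; W→S at t=7 → φ=1
RR: stance ticks = 6; W→S at t=1 → φ=7


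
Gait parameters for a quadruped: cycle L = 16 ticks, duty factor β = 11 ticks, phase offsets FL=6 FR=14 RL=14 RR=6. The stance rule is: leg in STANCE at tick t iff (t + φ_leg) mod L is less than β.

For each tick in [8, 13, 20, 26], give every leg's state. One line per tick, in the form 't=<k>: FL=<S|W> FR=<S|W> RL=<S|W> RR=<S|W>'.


t=8: phase=(14,6,6,14) vs β=11 → FL=W FR=S RL=S RR=W
t=13: phase=(3,11,11,3) vs β=11 → FL=S FR=W RL=W RR=S
t=20: phase=(10,2,2,10) vs β=11 → FL=S FR=S RL=S RR=S
t=26: phase=(0,8,8,0) vs β=11 → FL=S FR=S RL=S RR=S

t=8: FL=W FR=S RL=S RR=W
t=13: FL=S FR=W RL=W RR=S
t=20: FL=S FR=S RL=S RR=S
t=26: FL=S FR=S RL=S RR=S


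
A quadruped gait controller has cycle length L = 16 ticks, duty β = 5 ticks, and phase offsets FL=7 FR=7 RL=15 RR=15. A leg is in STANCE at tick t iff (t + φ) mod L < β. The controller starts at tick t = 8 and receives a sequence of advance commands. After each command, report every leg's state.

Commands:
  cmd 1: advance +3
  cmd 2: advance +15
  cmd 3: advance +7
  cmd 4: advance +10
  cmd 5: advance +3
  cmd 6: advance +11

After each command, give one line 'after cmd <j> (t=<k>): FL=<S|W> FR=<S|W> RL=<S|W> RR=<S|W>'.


after cmd 1 (t=11): FL=S FR=S RL=W RR=W
after cmd 2 (t=26): FL=S FR=S RL=W RR=W
after cmd 3 (t=33): FL=W FR=W RL=S RR=S
after cmd 4 (t=43): FL=S FR=S RL=W RR=W
after cmd 5 (t=46): FL=W FR=W RL=W RR=W
after cmd 6 (t=57): FL=S FR=S RL=W RR=W

start t=8: FL=W FR=W RL=W RR=W
cmd 1: advance +3 → t=11, phase=(2,2,10,10) → FL=S FR=S RL=W RR=W
cmd 2: advance +15 → t=26, phase=(1,1,9,9) → FL=S FR=S RL=W RR=W
cmd 3: advance +7 → t=33, phase=(8,8,0,0) → FL=W FR=W RL=S RR=S
cmd 4: advance +10 → t=43, phase=(2,2,10,10) → FL=S FR=S RL=W RR=W
cmd 5: advance +3 → t=46, phase=(5,5,13,13) → FL=W FR=W RL=W RR=W
cmd 6: advance +11 → t=57, phase=(0,0,8,8) → FL=S FR=S RL=W RR=W


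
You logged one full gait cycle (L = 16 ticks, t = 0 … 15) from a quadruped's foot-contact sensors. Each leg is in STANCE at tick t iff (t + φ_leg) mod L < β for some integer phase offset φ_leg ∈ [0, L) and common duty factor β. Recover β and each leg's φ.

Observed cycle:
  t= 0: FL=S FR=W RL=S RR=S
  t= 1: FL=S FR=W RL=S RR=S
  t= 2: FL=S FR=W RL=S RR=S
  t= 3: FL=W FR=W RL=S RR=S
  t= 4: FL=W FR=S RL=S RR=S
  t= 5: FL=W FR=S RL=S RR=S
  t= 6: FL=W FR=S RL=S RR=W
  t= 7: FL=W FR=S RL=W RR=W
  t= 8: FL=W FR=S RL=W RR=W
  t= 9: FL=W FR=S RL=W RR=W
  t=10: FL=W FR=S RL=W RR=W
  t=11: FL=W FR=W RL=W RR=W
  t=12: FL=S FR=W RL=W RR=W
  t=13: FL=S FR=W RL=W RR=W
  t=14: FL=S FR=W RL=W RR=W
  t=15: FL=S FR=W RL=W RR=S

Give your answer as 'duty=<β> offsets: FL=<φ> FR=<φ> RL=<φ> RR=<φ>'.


duty β = stance ticks per leg = 7
FL: stance ticks = 7; W→S at t=12 → φ=4
FR: stance ticks = 7; W→S at t=4 → φ=12
RL: stance ticks = 7; W→S at t=0 → φ=0
RR: stance ticks = 7; W→S at t=15 → φ=1

duty=7 offsets: FL=4 FR=12 RL=0 RR=1


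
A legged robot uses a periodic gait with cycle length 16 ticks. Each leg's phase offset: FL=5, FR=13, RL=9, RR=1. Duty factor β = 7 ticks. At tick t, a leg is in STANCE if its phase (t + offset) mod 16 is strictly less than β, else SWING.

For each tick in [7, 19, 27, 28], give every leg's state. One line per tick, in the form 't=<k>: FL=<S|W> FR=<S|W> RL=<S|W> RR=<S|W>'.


t=7: FL=W FR=S RL=S RR=W
t=19: FL=W FR=S RL=W RR=S
t=27: FL=S FR=W RL=S RR=W
t=28: FL=S FR=W RL=S RR=W

t=7: phase=(12,4,0,8) vs β=7 → FL=W FR=S RL=S RR=W
t=19: phase=(8,0,12,4) vs β=7 → FL=W FR=S RL=W RR=S
t=27: phase=(0,8,4,12) vs β=7 → FL=S FR=W RL=S RR=W
t=28: phase=(1,9,5,13) vs β=7 → FL=S FR=W RL=S RR=W


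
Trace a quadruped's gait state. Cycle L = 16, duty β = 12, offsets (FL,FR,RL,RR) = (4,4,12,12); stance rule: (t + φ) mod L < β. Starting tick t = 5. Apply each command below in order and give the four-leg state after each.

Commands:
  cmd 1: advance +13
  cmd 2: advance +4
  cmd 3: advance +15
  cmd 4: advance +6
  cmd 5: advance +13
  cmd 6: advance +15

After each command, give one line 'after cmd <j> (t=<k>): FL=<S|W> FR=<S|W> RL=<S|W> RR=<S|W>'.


start t=5: FL=S FR=S RL=S RR=S
cmd 1: advance +13 → t=18, phase=(6,6,14,14) → FL=S FR=S RL=W RR=W
cmd 2: advance +4 → t=22, phase=(10,10,2,2) → FL=S FR=S RL=S RR=S
cmd 3: advance +15 → t=37, phase=(9,9,1,1) → FL=S FR=S RL=S RR=S
cmd 4: advance +6 → t=43, phase=(15,15,7,7) → FL=W FR=W RL=S RR=S
cmd 5: advance +13 → t=56, phase=(12,12,4,4) → FL=W FR=W RL=S RR=S
cmd 6: advance +15 → t=71, phase=(11,11,3,3) → FL=S FR=S RL=S RR=S

after cmd 1 (t=18): FL=S FR=S RL=W RR=W
after cmd 2 (t=22): FL=S FR=S RL=S RR=S
after cmd 3 (t=37): FL=S FR=S RL=S RR=S
after cmd 4 (t=43): FL=W FR=W RL=S RR=S
after cmd 5 (t=56): FL=W FR=W RL=S RR=S
after cmd 6 (t=71): FL=S FR=S RL=S RR=S


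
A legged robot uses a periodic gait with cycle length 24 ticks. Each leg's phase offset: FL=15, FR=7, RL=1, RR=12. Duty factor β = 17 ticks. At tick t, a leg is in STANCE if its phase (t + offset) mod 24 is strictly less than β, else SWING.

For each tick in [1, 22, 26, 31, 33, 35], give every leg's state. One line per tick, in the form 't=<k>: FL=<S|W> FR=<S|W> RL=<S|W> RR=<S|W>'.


t=1: phase=(16,8,2,13) vs β=17 → FL=S FR=S RL=S RR=S
t=22: phase=(13,5,23,10) vs β=17 → FL=S FR=S RL=W RR=S
t=26: phase=(17,9,3,14) vs β=17 → FL=W FR=S RL=S RR=S
t=31: phase=(22,14,8,19) vs β=17 → FL=W FR=S RL=S RR=W
t=33: phase=(0,16,10,21) vs β=17 → FL=S FR=S RL=S RR=W
t=35: phase=(2,18,12,23) vs β=17 → FL=S FR=W RL=S RR=W

t=1: FL=S FR=S RL=S RR=S
t=22: FL=S FR=S RL=W RR=S
t=26: FL=W FR=S RL=S RR=S
t=31: FL=W FR=S RL=S RR=W
t=33: FL=S FR=S RL=S RR=W
t=35: FL=S FR=W RL=S RR=W


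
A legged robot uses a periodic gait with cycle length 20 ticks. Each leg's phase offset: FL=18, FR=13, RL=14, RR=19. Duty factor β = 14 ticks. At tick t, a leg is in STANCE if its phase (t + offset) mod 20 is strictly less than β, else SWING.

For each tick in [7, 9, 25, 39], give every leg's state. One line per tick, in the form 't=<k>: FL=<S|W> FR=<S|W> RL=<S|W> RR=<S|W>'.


t=7: FL=S FR=S RL=S RR=S
t=9: FL=S FR=S RL=S RR=S
t=25: FL=S FR=W RL=W RR=S
t=39: FL=W FR=S RL=S RR=W

t=7: phase=(5,0,1,6) vs β=14 → FL=S FR=S RL=S RR=S
t=9: phase=(7,2,3,8) vs β=14 → FL=S FR=S RL=S RR=S
t=25: phase=(3,18,19,4) vs β=14 → FL=S FR=W RL=W RR=S
t=39: phase=(17,12,13,18) vs β=14 → FL=W FR=S RL=S RR=W


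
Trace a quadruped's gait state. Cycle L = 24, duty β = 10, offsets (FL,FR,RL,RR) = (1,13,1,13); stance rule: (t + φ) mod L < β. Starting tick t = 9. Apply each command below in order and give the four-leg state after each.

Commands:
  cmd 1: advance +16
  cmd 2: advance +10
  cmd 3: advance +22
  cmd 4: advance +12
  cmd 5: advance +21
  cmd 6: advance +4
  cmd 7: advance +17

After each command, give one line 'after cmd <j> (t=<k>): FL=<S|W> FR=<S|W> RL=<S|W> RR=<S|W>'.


after cmd 1 (t=25): FL=S FR=W RL=S RR=W
after cmd 2 (t=35): FL=W FR=S RL=W RR=S
after cmd 3 (t=57): FL=W FR=W RL=W RR=W
after cmd 4 (t=69): FL=W FR=W RL=W RR=W
after cmd 5 (t=90): FL=W FR=S RL=W RR=S
after cmd 6 (t=94): FL=W FR=W RL=W RR=W
after cmd 7 (t=111): FL=W FR=S RL=W RR=S

start t=9: FL=W FR=W RL=W RR=W
cmd 1: advance +16 → t=25, phase=(2,14,2,14) → FL=S FR=W RL=S RR=W
cmd 2: advance +10 → t=35, phase=(12,0,12,0) → FL=W FR=S RL=W RR=S
cmd 3: advance +22 → t=57, phase=(10,22,10,22) → FL=W FR=W RL=W RR=W
cmd 4: advance +12 → t=69, phase=(22,10,22,10) → FL=W FR=W RL=W RR=W
cmd 5: advance +21 → t=90, phase=(19,7,19,7) → FL=W FR=S RL=W RR=S
cmd 6: advance +4 → t=94, phase=(23,11,23,11) → FL=W FR=W RL=W RR=W
cmd 7: advance +17 → t=111, phase=(16,4,16,4) → FL=W FR=S RL=W RR=S


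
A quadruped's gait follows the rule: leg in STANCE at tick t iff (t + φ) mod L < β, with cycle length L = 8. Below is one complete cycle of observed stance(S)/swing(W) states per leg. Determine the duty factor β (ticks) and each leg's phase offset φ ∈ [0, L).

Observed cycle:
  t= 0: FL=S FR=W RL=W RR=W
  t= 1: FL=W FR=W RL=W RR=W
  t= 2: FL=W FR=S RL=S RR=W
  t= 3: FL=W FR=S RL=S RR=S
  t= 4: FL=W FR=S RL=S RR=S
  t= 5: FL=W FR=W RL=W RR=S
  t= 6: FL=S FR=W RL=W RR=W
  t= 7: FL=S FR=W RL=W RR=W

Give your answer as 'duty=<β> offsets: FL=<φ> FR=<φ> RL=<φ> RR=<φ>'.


duty=3 offsets: FL=2 FR=6 RL=6 RR=5

duty β = stance ticks per leg = 3
FL: stance ticks = 3; W→S at t=6 → φ=2
FR: stance ticks = 3; W→S at t=2 → φ=6
RL: stance ticks = 3; W→S at t=2 → φ=6
RR: stance ticks = 3; W→S at t=3 → φ=5


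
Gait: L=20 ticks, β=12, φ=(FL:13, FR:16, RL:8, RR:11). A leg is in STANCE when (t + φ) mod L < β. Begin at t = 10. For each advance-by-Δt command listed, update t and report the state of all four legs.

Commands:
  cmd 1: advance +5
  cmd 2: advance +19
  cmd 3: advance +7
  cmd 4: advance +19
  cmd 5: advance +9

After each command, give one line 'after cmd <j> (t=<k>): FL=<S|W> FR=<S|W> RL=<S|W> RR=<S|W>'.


start t=10: FL=S FR=S RL=W RR=S
cmd 1: advance +5 → t=15, phase=(8,11,3,6) → FL=S FR=S RL=S RR=S
cmd 2: advance +19 → t=34, phase=(7,10,2,5) → FL=S FR=S RL=S RR=S
cmd 3: advance +7 → t=41, phase=(14,17,9,12) → FL=W FR=W RL=S RR=W
cmd 4: advance +19 → t=60, phase=(13,16,8,11) → FL=W FR=W RL=S RR=S
cmd 5: advance +9 → t=69, phase=(2,5,17,0) → FL=S FR=S RL=W RR=S

after cmd 1 (t=15): FL=S FR=S RL=S RR=S
after cmd 2 (t=34): FL=S FR=S RL=S RR=S
after cmd 3 (t=41): FL=W FR=W RL=S RR=W
after cmd 4 (t=60): FL=W FR=W RL=S RR=S
after cmd 5 (t=69): FL=S FR=S RL=W RR=S


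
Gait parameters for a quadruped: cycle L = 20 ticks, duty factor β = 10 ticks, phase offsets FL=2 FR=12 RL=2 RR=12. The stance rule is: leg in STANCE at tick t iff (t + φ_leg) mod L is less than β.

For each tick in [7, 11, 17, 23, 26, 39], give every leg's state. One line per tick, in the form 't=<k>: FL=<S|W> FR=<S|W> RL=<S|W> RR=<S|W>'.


t=7: phase=(9,19,9,19) vs β=10 → FL=S FR=W RL=S RR=W
t=11: phase=(13,3,13,3) vs β=10 → FL=W FR=S RL=W RR=S
t=17: phase=(19,9,19,9) vs β=10 → FL=W FR=S RL=W RR=S
t=23: phase=(5,15,5,15) vs β=10 → FL=S FR=W RL=S RR=W
t=26: phase=(8,18,8,18) vs β=10 → FL=S FR=W RL=S RR=W
t=39: phase=(1,11,1,11) vs β=10 → FL=S FR=W RL=S RR=W

t=7: FL=S FR=W RL=S RR=W
t=11: FL=W FR=S RL=W RR=S
t=17: FL=W FR=S RL=W RR=S
t=23: FL=S FR=W RL=S RR=W
t=26: FL=S FR=W RL=S RR=W
t=39: FL=S FR=W RL=S RR=W


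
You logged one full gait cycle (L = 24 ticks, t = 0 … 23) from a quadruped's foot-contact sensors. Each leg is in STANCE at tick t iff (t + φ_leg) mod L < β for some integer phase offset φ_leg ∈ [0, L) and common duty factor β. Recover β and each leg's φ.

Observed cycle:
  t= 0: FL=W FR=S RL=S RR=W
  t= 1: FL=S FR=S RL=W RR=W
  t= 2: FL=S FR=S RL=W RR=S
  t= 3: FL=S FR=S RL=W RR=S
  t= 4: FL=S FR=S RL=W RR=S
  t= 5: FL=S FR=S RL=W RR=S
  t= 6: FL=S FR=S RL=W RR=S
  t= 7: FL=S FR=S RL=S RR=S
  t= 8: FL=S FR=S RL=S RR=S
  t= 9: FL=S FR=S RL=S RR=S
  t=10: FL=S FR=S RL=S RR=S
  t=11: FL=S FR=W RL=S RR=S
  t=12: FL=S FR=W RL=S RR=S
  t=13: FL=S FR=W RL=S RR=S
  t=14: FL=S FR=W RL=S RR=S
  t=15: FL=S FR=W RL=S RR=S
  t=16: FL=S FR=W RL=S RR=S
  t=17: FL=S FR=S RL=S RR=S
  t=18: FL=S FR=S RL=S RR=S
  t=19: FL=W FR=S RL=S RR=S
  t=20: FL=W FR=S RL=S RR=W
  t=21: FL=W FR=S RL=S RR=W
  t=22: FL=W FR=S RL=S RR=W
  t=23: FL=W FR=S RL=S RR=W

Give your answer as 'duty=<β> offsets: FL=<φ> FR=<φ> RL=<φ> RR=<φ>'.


duty β = stance ticks per leg = 18
FL: stance ticks = 18; W→S at t=1 → φ=23
FR: stance ticks = 18; W→S at t=17 → φ=7
RL: stance ticks = 18; W→S at t=7 → φ=17
RR: stance ticks = 18; W→S at t=2 → φ=22

duty=18 offsets: FL=23 FR=7 RL=17 RR=22


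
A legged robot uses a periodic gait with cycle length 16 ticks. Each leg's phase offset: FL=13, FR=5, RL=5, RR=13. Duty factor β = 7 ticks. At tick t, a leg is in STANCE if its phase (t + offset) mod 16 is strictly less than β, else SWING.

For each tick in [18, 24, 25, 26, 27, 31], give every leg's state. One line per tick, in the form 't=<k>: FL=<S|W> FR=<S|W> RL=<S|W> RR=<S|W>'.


t=18: phase=(15,7,7,15) vs β=7 → FL=W FR=W RL=W RR=W
t=24: phase=(5,13,13,5) vs β=7 → FL=S FR=W RL=W RR=S
t=25: phase=(6,14,14,6) vs β=7 → FL=S FR=W RL=W RR=S
t=26: phase=(7,15,15,7) vs β=7 → FL=W FR=W RL=W RR=W
t=27: phase=(8,0,0,8) vs β=7 → FL=W FR=S RL=S RR=W
t=31: phase=(12,4,4,12) vs β=7 → FL=W FR=S RL=S RR=W

t=18: FL=W FR=W RL=W RR=W
t=24: FL=S FR=W RL=W RR=S
t=25: FL=S FR=W RL=W RR=S
t=26: FL=W FR=W RL=W RR=W
t=27: FL=W FR=S RL=S RR=W
t=31: FL=W FR=S RL=S RR=W
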